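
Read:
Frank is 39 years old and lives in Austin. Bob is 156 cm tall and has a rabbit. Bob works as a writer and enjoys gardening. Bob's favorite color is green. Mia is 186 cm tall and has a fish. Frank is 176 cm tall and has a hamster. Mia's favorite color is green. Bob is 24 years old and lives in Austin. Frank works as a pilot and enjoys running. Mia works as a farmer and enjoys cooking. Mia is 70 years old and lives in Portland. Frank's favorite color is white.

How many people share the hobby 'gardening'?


Count: 1

1


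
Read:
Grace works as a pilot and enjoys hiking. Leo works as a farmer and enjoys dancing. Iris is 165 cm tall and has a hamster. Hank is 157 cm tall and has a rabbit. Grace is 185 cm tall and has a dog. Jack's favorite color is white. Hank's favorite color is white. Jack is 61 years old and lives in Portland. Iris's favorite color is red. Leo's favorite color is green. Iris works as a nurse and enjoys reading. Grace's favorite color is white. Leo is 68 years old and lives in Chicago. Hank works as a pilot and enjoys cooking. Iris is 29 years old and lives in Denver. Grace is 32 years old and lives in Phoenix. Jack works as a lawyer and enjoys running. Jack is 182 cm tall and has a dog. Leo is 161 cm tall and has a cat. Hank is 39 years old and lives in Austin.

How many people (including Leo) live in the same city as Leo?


Leo lives in Chicago. Count = 1

1


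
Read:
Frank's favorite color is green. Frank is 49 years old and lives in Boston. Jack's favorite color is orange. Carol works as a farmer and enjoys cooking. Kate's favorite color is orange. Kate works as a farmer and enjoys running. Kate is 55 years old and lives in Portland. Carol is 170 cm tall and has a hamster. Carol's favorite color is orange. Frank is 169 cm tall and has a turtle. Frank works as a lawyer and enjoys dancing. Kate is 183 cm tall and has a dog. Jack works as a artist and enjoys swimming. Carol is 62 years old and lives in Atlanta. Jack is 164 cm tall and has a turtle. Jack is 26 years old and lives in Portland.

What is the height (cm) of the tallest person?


Tallest: Kate at 183 cm

183


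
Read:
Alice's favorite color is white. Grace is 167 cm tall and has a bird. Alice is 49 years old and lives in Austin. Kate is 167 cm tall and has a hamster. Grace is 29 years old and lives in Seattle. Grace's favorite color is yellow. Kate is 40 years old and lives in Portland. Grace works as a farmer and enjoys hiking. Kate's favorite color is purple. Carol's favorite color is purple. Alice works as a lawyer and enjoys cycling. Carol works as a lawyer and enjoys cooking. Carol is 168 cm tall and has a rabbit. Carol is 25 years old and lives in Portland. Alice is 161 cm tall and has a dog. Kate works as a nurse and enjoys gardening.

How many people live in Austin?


Count in Austin: 1

1


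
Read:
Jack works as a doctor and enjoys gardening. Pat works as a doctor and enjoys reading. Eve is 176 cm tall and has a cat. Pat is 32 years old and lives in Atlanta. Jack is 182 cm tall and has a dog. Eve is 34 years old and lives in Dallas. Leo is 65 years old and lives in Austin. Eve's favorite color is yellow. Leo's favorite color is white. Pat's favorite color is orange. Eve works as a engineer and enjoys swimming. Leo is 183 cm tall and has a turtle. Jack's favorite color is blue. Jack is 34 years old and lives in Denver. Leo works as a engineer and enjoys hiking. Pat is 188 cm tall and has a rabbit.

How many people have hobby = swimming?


Count: 1

1


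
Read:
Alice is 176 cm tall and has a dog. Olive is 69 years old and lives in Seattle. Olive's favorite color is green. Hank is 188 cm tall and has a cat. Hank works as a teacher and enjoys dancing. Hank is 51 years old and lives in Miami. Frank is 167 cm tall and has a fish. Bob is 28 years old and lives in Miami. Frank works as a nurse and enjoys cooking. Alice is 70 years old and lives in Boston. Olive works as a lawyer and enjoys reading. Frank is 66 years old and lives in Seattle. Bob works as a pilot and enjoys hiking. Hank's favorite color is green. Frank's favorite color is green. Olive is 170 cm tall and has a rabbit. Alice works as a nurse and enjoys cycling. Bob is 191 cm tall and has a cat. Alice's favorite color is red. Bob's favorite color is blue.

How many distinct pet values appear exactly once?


Unique pet values: 3

3


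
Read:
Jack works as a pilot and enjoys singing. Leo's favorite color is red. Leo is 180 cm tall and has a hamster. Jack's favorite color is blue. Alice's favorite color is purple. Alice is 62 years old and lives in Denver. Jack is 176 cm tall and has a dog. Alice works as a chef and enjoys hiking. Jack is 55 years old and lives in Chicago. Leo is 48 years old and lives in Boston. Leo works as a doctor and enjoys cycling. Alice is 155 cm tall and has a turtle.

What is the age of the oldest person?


Oldest: Alice at 62

62


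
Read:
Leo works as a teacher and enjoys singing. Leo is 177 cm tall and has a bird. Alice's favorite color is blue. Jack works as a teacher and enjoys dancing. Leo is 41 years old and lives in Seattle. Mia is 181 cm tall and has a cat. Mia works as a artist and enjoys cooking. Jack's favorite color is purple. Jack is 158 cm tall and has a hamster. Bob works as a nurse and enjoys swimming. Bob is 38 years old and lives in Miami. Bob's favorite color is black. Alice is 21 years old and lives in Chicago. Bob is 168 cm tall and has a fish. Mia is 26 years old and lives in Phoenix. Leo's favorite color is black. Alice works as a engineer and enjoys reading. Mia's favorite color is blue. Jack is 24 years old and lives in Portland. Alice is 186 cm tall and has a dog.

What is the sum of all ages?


24+38+21+26+41 = 150

150


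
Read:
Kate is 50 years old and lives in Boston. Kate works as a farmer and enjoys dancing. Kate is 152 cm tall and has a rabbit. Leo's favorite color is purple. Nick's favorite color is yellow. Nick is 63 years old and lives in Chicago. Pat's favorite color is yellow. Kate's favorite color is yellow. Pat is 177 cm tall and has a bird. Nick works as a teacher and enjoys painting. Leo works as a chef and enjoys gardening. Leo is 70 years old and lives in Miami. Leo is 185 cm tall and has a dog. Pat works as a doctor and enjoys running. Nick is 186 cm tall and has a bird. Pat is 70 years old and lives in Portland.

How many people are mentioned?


People: Pat, Leo, Nick, Kate. Count = 4

4


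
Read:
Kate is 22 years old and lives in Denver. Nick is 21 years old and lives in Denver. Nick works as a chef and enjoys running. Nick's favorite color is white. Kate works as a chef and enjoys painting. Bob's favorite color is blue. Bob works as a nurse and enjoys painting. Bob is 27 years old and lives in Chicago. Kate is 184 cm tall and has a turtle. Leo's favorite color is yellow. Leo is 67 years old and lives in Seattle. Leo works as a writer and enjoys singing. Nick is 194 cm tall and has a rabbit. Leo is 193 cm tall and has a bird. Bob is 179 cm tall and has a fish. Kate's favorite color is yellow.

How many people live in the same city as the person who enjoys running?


Person with hobby running is Nick, city Denver. Count = 2

2


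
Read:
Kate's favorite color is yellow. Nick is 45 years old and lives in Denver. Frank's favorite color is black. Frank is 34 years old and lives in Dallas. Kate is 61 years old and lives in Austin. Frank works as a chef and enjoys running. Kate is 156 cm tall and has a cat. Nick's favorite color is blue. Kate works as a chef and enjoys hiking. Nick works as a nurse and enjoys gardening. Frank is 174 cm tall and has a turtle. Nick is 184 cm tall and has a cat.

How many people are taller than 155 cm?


Taller than 155: 3

3


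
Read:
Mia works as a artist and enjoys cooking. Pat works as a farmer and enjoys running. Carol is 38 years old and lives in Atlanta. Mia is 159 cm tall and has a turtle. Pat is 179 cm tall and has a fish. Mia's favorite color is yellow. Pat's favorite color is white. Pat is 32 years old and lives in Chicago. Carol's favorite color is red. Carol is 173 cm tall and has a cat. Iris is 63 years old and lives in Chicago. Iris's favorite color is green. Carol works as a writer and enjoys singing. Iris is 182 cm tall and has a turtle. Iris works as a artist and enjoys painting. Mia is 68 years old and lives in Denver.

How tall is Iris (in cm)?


Iris is 182 cm tall

182


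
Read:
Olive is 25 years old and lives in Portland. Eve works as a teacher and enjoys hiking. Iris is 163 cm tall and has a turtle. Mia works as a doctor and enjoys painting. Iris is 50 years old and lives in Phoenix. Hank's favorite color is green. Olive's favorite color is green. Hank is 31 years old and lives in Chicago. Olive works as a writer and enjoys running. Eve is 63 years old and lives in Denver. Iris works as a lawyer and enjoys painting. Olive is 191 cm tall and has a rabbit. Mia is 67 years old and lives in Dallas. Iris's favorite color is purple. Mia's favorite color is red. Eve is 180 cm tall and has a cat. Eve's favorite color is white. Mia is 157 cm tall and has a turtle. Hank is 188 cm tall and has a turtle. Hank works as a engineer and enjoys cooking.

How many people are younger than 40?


Filter: 2

2


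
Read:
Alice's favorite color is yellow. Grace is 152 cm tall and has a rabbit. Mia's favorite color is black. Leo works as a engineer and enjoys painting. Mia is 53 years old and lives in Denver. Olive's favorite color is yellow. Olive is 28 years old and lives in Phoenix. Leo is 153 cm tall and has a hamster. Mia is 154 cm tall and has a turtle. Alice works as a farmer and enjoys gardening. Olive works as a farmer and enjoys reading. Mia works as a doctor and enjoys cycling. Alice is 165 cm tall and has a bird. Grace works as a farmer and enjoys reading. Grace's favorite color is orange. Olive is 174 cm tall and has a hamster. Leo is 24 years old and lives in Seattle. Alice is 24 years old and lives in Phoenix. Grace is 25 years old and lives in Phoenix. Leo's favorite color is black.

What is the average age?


Sum=154, n=5, avg=30.8

30.8


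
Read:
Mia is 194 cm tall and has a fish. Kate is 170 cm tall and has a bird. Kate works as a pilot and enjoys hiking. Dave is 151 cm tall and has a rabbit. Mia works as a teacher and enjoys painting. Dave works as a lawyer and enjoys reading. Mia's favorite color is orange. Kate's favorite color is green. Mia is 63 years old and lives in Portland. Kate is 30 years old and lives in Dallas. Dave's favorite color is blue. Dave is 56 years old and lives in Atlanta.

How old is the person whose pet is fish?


Person with pet=fish is Mia, age 63

63


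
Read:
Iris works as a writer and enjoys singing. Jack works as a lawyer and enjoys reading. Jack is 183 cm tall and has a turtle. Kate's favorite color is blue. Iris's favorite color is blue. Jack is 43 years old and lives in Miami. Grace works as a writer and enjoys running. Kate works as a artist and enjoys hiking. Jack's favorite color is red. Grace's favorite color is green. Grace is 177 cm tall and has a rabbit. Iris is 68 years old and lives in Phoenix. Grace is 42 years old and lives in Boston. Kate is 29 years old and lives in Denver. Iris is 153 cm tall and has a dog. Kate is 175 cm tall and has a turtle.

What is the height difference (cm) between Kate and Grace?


|175 - 177| = 2

2


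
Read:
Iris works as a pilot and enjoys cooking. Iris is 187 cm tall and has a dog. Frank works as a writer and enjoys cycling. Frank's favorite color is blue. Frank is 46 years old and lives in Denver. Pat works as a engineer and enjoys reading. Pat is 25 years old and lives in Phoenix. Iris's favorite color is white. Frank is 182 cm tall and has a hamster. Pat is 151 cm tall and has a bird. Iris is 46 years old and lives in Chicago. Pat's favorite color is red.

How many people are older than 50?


Filter: 0

0


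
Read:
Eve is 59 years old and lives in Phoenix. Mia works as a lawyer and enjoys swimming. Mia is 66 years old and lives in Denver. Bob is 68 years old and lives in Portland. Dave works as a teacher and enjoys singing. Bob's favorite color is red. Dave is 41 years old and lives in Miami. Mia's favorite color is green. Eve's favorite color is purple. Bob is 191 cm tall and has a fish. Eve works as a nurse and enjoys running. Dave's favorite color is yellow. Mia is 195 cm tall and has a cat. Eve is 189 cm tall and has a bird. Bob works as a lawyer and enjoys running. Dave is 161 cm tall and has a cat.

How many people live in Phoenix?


Count in Phoenix: 1

1


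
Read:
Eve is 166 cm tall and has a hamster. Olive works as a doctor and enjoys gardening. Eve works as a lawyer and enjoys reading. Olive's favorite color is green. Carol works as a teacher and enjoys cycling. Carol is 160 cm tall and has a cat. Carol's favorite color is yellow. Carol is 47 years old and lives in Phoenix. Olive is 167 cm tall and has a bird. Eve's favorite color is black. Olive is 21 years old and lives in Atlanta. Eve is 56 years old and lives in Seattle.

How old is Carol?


Carol is 47 years old

47


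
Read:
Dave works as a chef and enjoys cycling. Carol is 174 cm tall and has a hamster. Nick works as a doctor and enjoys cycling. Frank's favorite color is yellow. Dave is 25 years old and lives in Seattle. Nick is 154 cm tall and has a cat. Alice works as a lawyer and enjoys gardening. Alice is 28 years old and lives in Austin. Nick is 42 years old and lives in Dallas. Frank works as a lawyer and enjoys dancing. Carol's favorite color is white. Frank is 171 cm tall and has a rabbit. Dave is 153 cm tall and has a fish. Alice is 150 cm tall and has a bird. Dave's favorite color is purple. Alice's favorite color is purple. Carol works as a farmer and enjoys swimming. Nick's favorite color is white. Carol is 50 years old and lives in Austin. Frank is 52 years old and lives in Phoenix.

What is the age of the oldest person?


Oldest: Frank at 52

52


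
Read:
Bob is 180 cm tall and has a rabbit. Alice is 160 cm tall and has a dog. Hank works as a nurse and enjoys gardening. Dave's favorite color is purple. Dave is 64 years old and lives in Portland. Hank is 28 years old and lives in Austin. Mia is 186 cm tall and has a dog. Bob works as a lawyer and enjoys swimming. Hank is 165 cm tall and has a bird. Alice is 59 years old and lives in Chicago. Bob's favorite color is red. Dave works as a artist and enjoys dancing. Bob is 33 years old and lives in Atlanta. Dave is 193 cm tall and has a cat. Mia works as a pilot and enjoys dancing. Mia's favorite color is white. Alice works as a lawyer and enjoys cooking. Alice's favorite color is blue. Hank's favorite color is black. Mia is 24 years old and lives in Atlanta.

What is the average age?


Sum=208, n=5, avg=41.6

41.6


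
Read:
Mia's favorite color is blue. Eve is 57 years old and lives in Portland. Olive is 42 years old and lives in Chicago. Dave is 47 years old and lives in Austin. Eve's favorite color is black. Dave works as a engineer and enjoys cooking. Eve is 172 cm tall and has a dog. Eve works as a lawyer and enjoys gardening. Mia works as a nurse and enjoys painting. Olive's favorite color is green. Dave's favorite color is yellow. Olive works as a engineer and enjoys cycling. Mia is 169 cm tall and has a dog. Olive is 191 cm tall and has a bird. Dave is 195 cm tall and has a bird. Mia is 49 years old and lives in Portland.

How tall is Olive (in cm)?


Olive is 191 cm tall

191


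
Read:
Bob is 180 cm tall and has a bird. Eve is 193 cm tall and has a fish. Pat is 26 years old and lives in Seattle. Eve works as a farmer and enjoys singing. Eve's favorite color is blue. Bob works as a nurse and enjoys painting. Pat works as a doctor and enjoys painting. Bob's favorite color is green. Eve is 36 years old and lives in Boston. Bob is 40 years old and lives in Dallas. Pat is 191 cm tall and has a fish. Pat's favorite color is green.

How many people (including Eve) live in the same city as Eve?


Eve lives in Boston. Count = 1

1


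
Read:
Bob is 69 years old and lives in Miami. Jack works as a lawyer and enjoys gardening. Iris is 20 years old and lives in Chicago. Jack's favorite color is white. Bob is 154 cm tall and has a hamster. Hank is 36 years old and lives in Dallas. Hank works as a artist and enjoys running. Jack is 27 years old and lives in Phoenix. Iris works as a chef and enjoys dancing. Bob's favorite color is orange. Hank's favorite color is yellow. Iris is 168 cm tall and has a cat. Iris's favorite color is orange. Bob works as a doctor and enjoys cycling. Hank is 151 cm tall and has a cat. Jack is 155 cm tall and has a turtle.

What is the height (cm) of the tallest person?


Tallest: Iris at 168 cm

168


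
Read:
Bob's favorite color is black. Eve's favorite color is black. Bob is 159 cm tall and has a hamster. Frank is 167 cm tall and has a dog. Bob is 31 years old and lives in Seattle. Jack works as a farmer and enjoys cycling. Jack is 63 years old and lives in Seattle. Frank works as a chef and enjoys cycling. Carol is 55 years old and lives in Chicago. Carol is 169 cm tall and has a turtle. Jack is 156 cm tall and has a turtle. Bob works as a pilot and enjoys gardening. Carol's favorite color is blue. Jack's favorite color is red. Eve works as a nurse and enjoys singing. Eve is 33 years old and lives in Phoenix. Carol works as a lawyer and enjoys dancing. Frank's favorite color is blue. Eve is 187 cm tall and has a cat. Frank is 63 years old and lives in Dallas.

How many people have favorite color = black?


Count: 2

2


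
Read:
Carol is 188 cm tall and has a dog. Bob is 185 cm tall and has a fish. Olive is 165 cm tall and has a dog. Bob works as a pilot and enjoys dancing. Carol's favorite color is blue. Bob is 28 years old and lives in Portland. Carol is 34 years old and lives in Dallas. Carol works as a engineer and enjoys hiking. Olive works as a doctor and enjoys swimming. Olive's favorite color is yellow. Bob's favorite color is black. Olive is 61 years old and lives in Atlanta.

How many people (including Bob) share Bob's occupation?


Bob is a pilot. Count = 1

1


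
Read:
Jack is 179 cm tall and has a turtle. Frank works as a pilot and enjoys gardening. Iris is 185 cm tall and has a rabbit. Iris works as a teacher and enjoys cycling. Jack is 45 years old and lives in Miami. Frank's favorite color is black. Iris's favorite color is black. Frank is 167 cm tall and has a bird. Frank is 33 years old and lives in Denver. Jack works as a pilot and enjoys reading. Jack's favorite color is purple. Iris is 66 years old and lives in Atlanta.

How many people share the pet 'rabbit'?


Count: 1

1


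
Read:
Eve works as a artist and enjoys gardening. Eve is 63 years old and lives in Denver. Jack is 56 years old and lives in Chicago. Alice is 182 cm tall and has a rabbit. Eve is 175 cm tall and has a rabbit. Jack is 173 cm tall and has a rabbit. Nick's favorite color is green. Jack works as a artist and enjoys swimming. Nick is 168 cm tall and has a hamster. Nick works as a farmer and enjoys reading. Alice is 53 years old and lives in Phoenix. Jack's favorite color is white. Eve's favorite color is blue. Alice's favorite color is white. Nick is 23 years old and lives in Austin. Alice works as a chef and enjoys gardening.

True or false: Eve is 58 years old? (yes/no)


Eve is actually 63. no

no


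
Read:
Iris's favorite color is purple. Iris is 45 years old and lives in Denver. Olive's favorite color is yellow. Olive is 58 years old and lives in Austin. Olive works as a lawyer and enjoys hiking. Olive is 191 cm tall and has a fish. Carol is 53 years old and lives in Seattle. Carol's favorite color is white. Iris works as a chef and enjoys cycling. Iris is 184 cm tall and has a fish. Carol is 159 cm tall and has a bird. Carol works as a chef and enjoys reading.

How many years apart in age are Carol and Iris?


53 vs 45, diff = 8

8


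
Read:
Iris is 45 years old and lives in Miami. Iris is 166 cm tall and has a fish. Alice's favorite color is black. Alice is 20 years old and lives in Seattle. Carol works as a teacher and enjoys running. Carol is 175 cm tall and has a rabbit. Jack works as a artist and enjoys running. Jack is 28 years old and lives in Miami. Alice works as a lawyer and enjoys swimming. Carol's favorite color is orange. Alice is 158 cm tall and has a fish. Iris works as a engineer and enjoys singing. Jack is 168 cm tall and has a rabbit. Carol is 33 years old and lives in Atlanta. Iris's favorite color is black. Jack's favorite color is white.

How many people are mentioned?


People: Carol, Jack, Alice, Iris. Count = 4

4


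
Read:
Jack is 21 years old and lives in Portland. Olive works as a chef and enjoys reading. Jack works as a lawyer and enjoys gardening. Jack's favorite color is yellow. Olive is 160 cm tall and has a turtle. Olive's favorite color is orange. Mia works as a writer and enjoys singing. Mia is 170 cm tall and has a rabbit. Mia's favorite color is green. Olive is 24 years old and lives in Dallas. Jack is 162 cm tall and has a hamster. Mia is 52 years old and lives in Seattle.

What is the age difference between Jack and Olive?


|21 - 24| = 3

3


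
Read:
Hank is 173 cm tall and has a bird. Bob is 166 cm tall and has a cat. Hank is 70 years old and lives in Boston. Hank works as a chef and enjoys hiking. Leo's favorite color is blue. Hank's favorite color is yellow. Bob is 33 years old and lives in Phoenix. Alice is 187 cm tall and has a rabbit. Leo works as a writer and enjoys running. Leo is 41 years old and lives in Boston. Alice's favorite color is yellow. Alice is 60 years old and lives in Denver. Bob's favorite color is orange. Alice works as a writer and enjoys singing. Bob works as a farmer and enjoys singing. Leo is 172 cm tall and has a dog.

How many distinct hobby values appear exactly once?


Unique hobby values: 2

2


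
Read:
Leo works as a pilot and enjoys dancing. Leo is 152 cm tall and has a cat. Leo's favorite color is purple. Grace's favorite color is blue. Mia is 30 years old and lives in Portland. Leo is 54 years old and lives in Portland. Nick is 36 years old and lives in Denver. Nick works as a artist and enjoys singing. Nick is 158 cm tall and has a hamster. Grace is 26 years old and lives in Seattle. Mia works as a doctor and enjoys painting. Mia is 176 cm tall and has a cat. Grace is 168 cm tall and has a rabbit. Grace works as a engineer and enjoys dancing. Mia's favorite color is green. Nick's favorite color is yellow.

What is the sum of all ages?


30+26+54+36 = 146

146


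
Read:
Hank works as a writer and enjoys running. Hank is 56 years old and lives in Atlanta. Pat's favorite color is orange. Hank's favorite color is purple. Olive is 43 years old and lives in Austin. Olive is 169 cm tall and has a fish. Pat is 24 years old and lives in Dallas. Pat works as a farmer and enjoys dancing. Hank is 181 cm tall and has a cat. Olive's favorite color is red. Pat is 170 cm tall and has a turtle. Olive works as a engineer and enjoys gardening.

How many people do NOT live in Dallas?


Not in Dallas: 2

2


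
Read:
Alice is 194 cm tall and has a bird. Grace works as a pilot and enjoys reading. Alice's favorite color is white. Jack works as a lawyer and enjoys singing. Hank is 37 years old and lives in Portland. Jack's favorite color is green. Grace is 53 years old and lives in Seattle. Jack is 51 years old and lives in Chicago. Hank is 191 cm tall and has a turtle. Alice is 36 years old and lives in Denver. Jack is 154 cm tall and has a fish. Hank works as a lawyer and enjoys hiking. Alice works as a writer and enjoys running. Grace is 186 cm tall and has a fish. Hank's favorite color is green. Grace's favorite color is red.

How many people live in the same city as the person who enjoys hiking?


Person with hobby hiking is Hank, city Portland. Count = 1

1


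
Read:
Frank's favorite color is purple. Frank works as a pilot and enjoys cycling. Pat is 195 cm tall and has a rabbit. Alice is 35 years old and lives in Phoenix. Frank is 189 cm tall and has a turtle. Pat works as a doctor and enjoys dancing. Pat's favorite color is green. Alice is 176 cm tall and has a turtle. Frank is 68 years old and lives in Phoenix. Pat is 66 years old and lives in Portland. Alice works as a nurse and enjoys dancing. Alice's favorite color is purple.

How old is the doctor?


The doctor is Pat, age 66

66


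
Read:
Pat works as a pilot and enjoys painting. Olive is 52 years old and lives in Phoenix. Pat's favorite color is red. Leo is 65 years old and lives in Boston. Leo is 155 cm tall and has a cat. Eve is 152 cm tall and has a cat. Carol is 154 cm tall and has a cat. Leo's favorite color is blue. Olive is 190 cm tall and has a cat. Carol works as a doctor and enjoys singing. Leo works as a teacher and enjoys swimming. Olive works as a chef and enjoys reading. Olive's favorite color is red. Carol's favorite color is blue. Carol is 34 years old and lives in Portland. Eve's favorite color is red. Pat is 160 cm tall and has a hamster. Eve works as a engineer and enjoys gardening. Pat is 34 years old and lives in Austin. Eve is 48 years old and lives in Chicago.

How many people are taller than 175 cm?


Taller than 175: 1

1


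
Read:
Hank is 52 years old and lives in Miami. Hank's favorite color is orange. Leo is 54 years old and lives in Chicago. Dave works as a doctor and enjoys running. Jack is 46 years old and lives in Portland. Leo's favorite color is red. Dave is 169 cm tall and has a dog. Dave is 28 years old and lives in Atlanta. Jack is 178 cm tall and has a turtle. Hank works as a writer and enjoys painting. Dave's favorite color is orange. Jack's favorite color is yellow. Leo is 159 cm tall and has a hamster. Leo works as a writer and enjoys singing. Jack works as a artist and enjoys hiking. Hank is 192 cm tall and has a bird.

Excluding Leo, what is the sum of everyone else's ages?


Sum (excluding Leo): 126

126


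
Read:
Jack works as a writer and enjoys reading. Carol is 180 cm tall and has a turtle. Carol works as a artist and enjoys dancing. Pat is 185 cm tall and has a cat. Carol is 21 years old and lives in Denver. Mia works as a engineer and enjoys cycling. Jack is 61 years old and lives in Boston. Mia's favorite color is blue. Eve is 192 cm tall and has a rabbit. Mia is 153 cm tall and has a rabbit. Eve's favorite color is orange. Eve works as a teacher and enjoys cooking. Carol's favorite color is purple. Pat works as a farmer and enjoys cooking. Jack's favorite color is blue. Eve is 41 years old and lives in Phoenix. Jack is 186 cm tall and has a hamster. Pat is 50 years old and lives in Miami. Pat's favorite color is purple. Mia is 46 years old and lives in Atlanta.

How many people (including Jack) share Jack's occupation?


Jack is a writer. Count = 1

1


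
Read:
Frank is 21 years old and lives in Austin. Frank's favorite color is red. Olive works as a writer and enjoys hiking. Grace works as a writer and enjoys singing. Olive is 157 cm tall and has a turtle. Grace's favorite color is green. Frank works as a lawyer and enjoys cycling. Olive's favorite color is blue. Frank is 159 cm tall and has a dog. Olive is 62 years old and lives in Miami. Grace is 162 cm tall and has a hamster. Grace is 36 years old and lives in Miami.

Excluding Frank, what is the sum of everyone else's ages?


Sum (excluding Frank): 98

98


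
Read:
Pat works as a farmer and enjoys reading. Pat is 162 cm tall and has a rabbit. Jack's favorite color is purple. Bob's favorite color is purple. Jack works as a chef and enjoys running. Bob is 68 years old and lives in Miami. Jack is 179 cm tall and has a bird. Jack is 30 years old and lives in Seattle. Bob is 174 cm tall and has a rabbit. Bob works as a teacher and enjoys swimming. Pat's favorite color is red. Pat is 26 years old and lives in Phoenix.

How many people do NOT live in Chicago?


Not in Chicago: 3

3


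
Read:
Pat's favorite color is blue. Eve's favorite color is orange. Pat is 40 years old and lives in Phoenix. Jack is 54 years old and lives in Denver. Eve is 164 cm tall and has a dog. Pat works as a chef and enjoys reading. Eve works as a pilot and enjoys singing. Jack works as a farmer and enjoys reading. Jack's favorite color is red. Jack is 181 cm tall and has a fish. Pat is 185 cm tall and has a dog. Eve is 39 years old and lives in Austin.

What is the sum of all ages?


54+39+40 = 133

133


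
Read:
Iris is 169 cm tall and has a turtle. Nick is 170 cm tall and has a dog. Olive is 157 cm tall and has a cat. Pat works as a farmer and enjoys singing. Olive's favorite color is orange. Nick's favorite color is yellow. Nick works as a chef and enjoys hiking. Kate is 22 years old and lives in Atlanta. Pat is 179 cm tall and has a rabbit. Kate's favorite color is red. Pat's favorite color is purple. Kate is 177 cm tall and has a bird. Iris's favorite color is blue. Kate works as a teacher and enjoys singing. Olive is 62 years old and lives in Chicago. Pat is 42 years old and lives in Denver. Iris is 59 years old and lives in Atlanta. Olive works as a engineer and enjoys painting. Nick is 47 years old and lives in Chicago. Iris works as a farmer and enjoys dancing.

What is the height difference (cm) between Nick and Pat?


|170 - 179| = 9

9


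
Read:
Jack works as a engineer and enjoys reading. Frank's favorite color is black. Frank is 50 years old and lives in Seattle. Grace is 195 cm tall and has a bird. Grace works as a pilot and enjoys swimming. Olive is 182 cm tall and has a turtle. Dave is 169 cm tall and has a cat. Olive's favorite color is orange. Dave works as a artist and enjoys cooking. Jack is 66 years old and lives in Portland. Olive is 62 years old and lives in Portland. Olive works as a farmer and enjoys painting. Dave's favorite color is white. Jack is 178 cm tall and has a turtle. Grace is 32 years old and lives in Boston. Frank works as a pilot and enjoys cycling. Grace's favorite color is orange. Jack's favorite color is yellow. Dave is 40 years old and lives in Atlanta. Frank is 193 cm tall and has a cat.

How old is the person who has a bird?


Person with bird is Grace, age 32

32


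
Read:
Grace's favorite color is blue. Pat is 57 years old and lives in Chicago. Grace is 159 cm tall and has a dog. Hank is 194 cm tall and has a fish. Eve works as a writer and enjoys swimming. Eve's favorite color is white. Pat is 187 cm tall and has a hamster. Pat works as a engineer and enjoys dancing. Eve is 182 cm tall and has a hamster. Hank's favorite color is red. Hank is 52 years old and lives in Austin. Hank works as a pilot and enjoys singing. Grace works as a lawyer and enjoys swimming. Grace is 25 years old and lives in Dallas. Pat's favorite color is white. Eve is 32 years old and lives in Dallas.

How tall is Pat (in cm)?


Pat is 187 cm tall

187


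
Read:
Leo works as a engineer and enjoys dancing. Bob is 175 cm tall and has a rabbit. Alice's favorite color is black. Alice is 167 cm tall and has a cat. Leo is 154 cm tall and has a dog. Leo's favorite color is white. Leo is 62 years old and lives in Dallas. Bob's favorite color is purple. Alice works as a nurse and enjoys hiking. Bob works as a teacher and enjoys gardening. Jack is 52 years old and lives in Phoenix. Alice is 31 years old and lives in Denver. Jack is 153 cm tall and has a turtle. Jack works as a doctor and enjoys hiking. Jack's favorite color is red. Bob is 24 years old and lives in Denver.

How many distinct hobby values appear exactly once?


Unique hobby values: 2

2


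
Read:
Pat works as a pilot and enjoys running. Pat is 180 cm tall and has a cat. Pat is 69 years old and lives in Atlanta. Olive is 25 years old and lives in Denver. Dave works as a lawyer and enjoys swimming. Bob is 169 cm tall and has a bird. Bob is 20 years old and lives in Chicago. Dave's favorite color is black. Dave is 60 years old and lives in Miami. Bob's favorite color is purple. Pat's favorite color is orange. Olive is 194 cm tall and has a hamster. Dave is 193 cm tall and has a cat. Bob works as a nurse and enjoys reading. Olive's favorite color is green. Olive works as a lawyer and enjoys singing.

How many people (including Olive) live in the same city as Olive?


Olive lives in Denver. Count = 1

1


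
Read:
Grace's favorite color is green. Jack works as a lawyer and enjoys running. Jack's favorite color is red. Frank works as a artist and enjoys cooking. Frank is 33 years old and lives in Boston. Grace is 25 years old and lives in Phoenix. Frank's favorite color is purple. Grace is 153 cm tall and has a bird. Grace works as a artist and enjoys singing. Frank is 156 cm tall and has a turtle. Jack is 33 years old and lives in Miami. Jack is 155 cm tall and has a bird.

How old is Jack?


Jack is 33 years old

33


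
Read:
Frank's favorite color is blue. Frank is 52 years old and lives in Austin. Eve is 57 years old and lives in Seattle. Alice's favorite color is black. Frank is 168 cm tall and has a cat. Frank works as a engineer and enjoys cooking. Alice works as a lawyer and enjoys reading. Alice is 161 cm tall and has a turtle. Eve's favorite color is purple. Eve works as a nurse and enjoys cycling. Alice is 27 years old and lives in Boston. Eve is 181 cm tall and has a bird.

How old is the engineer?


The engineer is Frank, age 52

52


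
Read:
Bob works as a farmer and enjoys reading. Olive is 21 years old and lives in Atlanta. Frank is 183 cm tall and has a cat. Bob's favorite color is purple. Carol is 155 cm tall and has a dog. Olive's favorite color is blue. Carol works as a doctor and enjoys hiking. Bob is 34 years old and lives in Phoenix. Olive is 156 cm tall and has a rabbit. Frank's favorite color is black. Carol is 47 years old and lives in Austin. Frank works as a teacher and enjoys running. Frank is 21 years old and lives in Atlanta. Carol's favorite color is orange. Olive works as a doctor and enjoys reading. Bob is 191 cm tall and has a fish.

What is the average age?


Sum=123, n=4, avg=30.75

30.75


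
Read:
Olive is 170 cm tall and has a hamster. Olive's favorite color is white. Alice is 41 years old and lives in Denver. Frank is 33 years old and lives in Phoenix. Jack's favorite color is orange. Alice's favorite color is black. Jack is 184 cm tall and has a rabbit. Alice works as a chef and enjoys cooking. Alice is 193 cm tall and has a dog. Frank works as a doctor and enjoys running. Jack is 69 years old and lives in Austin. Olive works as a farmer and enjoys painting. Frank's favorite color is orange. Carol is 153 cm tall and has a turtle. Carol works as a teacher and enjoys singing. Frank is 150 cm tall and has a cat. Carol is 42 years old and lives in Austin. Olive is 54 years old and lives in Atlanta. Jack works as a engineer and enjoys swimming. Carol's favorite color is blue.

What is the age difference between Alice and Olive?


|41 - 54| = 13

13


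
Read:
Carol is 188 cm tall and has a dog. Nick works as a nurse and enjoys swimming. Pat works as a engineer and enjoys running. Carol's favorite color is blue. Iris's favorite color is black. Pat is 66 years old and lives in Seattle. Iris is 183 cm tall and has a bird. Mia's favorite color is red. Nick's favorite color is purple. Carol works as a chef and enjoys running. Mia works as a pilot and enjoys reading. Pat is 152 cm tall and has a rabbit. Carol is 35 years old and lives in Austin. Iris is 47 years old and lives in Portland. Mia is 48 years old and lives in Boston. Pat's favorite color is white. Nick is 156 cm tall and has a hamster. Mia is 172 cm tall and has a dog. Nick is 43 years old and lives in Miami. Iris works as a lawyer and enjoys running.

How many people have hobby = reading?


Count: 1

1


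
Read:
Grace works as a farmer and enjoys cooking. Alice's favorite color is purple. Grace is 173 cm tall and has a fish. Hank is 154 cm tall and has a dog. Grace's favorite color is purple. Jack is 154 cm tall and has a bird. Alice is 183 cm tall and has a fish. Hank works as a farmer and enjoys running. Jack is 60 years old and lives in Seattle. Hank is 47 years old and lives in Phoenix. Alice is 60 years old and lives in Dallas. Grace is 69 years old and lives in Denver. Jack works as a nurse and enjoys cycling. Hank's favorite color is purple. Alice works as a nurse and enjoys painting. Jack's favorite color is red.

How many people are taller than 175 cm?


Taller than 175: 1

1


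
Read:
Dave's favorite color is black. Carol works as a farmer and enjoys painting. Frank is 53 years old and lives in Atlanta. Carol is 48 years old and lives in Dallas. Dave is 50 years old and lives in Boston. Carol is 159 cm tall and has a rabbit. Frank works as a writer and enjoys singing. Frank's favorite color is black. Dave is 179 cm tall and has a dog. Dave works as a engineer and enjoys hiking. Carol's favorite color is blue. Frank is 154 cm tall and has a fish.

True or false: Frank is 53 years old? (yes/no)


Frank is actually 53. yes

yes


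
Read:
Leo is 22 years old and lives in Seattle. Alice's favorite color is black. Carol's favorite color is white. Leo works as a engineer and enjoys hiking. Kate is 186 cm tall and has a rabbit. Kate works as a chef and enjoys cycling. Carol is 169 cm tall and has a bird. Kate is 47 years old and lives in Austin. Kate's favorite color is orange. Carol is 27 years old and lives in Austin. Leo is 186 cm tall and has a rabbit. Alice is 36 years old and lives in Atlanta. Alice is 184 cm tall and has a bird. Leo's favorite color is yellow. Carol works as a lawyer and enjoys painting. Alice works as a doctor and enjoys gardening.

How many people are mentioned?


People: Kate, Carol, Alice, Leo. Count = 4

4


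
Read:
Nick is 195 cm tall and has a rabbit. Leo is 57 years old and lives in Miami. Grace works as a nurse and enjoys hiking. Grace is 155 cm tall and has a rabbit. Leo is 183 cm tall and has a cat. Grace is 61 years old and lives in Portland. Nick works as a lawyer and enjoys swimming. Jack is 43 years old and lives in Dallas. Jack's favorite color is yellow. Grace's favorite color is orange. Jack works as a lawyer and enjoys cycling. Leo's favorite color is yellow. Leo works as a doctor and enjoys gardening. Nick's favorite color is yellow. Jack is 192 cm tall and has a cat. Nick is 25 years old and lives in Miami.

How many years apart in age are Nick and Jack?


25 vs 43, diff = 18

18


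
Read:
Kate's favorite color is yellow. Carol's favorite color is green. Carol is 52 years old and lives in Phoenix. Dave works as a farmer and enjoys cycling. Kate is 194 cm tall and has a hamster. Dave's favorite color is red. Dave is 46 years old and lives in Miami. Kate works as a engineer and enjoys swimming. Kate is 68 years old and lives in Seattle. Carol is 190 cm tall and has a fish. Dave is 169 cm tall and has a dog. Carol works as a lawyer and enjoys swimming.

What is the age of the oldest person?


Oldest: Kate at 68

68


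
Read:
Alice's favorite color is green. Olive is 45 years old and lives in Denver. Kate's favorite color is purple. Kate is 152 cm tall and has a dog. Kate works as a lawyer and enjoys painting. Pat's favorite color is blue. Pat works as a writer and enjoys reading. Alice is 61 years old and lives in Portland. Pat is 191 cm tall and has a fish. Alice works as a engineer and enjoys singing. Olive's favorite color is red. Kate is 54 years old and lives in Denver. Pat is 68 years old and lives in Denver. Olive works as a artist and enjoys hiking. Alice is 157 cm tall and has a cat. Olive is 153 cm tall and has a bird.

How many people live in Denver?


Count in Denver: 3

3


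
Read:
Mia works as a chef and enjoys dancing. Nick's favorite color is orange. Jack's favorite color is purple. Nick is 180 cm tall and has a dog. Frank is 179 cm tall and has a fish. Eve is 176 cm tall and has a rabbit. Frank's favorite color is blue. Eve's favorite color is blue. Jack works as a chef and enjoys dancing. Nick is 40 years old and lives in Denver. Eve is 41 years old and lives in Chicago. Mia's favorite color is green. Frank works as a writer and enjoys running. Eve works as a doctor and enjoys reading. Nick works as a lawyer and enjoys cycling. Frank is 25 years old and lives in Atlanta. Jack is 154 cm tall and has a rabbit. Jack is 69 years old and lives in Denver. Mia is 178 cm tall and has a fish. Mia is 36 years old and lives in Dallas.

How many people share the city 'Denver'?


Count: 2

2
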